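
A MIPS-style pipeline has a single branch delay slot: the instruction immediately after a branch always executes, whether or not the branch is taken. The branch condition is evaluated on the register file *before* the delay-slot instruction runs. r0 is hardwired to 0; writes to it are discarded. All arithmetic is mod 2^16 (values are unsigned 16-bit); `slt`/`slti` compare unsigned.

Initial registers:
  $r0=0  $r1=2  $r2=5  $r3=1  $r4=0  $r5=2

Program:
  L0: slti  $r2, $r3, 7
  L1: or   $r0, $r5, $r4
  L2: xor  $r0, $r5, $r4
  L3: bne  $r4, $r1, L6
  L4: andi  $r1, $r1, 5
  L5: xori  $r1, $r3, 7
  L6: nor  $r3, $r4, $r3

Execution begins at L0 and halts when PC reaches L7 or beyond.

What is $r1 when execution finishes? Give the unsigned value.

[0] slti  $r2, $r3, 7  →  {$r0:0, $r1:2, $r2:1, $r3:1, $r4:0, $r5:2}
[1] or   $r0, $r5, $r4  →  {$r0:0, $r1:2, $r2:1, $r3:1, $r4:0, $r5:2}
[2] xor  $r0, $r5, $r4  →  {$r0:0, $r1:2, $r2:1, $r3:1, $r4:0, $r5:2}
[3] bne  $r4, $r1, L6  →  {$r0:0, $r1:2, $r2:1, $r3:1, $r4:0, $r5:2}  ⟨branch taken⟩
[4] andi  $r1, $r1, 5  →  {$r0:0, $r1:0, $r2:1, $r3:1, $r4:0, $r5:2}
[6] nor  $r3, $r4, $r3  →  {$r0:0, $r1:0, $r2:1, $r3:65534, $r4:0, $r5:2}

0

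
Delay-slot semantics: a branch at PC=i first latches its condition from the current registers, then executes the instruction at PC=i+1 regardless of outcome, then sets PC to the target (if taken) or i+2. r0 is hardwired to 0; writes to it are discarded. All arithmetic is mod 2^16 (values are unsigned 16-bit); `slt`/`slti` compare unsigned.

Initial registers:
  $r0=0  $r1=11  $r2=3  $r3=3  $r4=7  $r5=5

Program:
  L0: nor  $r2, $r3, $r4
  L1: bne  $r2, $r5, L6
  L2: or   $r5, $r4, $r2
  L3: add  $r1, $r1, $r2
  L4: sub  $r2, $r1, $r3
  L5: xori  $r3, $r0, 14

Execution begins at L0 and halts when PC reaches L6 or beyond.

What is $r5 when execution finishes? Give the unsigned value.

65535

  step pc=0: nor  $r2, $r3, $r4  regs=(0,11,65528,3,7,5)
  step pc=1: bne  $r2, $r5, L6  cond=T  regs=(0,11,65528,3,7,5)
  step pc=2: or   $r5, $r4, $r2  regs=(0,11,65528,3,7,65535)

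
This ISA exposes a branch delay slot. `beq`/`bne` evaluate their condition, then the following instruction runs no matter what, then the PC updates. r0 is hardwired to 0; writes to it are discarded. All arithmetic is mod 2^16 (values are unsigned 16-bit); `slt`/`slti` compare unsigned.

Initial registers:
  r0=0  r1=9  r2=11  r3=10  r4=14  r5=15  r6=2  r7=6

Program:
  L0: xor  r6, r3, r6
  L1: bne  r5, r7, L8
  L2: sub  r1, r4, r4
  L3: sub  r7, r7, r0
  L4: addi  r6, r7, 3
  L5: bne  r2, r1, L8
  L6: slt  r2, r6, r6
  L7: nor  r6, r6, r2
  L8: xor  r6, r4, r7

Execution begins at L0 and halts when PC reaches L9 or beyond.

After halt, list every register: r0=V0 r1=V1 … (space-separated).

r0=0 r1=0 r2=11 r3=10 r4=14 r5=15 r6=8 r7=6

  step pc=0: xor  r6, r3, r6  regs=(0,9,11,10,14,15,8,6)
  step pc=1: bne  r5, r7, L8  cond=T  regs=(0,9,11,10,14,15,8,6)
  step pc=2: sub  r1, r4, r4  regs=(0,0,11,10,14,15,8,6)
  step pc=8: xor  r6, r4, r7  regs=(0,0,11,10,14,15,8,6)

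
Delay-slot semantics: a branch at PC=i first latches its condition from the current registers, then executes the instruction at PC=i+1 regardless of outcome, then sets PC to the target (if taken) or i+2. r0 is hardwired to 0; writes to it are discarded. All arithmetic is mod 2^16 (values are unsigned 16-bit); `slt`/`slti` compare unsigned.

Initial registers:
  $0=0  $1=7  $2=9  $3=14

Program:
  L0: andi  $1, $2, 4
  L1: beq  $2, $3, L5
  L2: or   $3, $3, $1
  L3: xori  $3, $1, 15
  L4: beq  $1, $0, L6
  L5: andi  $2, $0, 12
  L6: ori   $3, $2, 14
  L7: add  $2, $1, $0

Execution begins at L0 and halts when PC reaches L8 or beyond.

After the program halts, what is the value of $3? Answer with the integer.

#0 andi  $1, $2, 4 ; 0/0/9/14
#1 beq  $2, $3, L5 ; 0/0/9/14 ; →fallthru
#2 or   $3, $3, $1 ; 0/0/9/14
#3 xori  $3, $1, 15 ; 0/0/9/15
#4 beq  $1, $0, L6 ; 0/0/9/15 ; →target
#5 andi  $2, $0, 12 ; 0/0/0/15
#6 ori   $3, $2, 14 ; 0/0/0/14
#7 add  $2, $1, $0 ; 0/0/0/14

14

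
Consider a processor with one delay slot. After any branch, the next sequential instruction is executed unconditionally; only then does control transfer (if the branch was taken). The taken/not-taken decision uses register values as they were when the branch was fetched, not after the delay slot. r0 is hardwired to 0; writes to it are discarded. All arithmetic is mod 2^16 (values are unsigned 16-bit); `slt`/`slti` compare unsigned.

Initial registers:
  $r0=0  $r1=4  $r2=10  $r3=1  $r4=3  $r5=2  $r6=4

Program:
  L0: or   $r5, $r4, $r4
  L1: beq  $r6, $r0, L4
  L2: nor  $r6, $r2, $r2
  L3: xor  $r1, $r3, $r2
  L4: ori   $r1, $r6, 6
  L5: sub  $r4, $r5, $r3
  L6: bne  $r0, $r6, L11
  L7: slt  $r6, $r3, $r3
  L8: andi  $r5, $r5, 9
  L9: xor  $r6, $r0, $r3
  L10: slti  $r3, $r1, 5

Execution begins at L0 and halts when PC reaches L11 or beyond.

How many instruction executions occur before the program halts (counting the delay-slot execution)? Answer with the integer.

#0 or   $r5, $r4, $r4 ; 0/4/10/1/3/3/4
#1 beq  $r6, $r0, L4 ; 0/4/10/1/3/3/4 ; →fallthru
#2 nor  $r6, $r2, $r2 ; 0/4/10/1/3/3/65525
#3 xor  $r1, $r3, $r2 ; 0/11/10/1/3/3/65525
#4 ori   $r1, $r6, 6 ; 0/65527/10/1/3/3/65525
#5 sub  $r4, $r5, $r3 ; 0/65527/10/1/2/3/65525
#6 bne  $r0, $r6, L11 ; 0/65527/10/1/2/3/65525 ; →target
#7 slt  $r6, $r3, $r3 ; 0/65527/10/1/2/3/0

8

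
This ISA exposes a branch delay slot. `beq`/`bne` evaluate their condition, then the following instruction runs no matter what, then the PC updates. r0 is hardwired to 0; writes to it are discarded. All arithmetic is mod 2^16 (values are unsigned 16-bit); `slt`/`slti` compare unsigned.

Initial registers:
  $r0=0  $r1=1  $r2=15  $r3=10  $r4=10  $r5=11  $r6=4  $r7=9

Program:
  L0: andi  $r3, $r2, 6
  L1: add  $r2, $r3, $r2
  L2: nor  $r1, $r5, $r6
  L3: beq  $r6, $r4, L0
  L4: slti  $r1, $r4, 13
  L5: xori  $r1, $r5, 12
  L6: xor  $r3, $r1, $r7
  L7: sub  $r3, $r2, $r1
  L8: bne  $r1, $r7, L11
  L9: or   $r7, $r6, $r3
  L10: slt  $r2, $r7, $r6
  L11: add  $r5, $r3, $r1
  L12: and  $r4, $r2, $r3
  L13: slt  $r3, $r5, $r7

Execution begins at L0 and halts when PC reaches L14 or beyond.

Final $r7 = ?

  step pc=0: andi  $r3, $r2, 6  regs=(0,1,15,6,10,11,4,9)
  step pc=1: add  $r2, $r3, $r2  regs=(0,1,21,6,10,11,4,9)
  step pc=2: nor  $r1, $r5, $r6  regs=(0,65520,21,6,10,11,4,9)
  step pc=3: beq  $r6, $r4, L0  cond=F  regs=(0,65520,21,6,10,11,4,9)
  step pc=4: slti  $r1, $r4, 13  regs=(0,1,21,6,10,11,4,9)
  step pc=5: xori  $r1, $r5, 12  regs=(0,7,21,6,10,11,4,9)
  step pc=6: xor  $r3, $r1, $r7  regs=(0,7,21,14,10,11,4,9)
  step pc=7: sub  $r3, $r2, $r1  regs=(0,7,21,14,10,11,4,9)
  step pc=8: bne  $r1, $r7, L11  cond=T  regs=(0,7,21,14,10,11,4,9)
  step pc=9: or   $r7, $r6, $r3  regs=(0,7,21,14,10,11,4,14)
  step pc=11: add  $r5, $r3, $r1  regs=(0,7,21,14,10,21,4,14)
  step pc=12: and  $r4, $r2, $r3  regs=(0,7,21,14,4,21,4,14)
  step pc=13: slt  $r3, $r5, $r7  regs=(0,7,21,0,4,21,4,14)

14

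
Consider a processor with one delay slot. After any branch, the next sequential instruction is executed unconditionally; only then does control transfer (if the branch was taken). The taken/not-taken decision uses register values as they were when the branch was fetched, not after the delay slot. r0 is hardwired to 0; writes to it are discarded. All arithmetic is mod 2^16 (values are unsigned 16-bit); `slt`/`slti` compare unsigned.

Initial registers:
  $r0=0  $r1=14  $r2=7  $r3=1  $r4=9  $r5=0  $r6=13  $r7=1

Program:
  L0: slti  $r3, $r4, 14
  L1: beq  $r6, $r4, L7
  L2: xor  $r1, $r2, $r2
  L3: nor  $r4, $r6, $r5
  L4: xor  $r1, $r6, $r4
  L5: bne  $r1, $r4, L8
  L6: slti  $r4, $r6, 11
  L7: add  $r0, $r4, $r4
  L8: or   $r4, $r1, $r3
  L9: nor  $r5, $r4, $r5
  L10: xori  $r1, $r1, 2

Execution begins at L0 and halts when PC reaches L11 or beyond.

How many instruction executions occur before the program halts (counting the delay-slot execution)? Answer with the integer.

10

[0] slti  $r3, $r4, 14  →  {$r0:0, $r1:14, $r2:7, $r3:1, $r4:9, $r5:0, $r6:13, $r7:1}
[1] beq  $r6, $r4, L7  →  {$r0:0, $r1:14, $r2:7, $r3:1, $r4:9, $r5:0, $r6:13, $r7:1}  ⟨branch fallthrough⟩
[2] xor  $r1, $r2, $r2  →  {$r0:0, $r1:0, $r2:7, $r3:1, $r4:9, $r5:0, $r6:13, $r7:1}
[3] nor  $r4, $r6, $r5  →  {$r0:0, $r1:0, $r2:7, $r3:1, $r4:65522, $r5:0, $r6:13, $r7:1}
[4] xor  $r1, $r6, $r4  →  {$r0:0, $r1:65535, $r2:7, $r3:1, $r4:65522, $r5:0, $r6:13, $r7:1}
[5] bne  $r1, $r4, L8  →  {$r0:0, $r1:65535, $r2:7, $r3:1, $r4:65522, $r5:0, $r6:13, $r7:1}  ⟨branch taken⟩
[6] slti  $r4, $r6, 11  →  {$r0:0, $r1:65535, $r2:7, $r3:1, $r4:0, $r5:0, $r6:13, $r7:1}
[8] or   $r4, $r1, $r3  →  {$r0:0, $r1:65535, $r2:7, $r3:1, $r4:65535, $r5:0, $r6:13, $r7:1}
[9] nor  $r5, $r4, $r5  →  {$r0:0, $r1:65535, $r2:7, $r3:1, $r4:65535, $r5:0, $r6:13, $r7:1}
[10] xori  $r1, $r1, 2  →  {$r0:0, $r1:65533, $r2:7, $r3:1, $r4:65535, $r5:0, $r6:13, $r7:1}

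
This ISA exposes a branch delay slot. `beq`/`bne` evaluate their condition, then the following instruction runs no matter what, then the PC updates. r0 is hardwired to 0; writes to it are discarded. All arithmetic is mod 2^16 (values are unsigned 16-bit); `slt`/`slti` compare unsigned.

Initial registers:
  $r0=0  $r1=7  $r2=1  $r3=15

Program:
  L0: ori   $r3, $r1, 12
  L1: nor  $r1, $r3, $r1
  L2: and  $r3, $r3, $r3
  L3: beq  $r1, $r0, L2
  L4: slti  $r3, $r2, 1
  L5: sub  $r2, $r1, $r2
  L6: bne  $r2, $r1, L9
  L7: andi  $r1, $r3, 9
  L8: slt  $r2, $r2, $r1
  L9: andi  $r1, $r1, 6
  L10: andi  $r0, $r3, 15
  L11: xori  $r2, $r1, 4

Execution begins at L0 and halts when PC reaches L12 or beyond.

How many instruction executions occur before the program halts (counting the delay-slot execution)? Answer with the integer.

11

[0] ori   $r3, $r1, 12  →  {$r0:0, $r1:7, $r2:1, $r3:15}
[1] nor  $r1, $r3, $r1  →  {$r0:0, $r1:65520, $r2:1, $r3:15}
[2] and  $r3, $r3, $r3  →  {$r0:0, $r1:65520, $r2:1, $r3:15}
[3] beq  $r1, $r0, L2  →  {$r0:0, $r1:65520, $r2:1, $r3:15}  ⟨branch fallthrough⟩
[4] slti  $r3, $r2, 1  →  {$r0:0, $r1:65520, $r2:1, $r3:0}
[5] sub  $r2, $r1, $r2  →  {$r0:0, $r1:65520, $r2:65519, $r3:0}
[6] bne  $r2, $r1, L9  →  {$r0:0, $r1:65520, $r2:65519, $r3:0}  ⟨branch taken⟩
[7] andi  $r1, $r3, 9  →  {$r0:0, $r1:0, $r2:65519, $r3:0}
[9] andi  $r1, $r1, 6  →  {$r0:0, $r1:0, $r2:65519, $r3:0}
[10] andi  $r0, $r3, 15  →  {$r0:0, $r1:0, $r2:65519, $r3:0}
[11] xori  $r2, $r1, 4  →  {$r0:0, $r1:0, $r2:4, $r3:0}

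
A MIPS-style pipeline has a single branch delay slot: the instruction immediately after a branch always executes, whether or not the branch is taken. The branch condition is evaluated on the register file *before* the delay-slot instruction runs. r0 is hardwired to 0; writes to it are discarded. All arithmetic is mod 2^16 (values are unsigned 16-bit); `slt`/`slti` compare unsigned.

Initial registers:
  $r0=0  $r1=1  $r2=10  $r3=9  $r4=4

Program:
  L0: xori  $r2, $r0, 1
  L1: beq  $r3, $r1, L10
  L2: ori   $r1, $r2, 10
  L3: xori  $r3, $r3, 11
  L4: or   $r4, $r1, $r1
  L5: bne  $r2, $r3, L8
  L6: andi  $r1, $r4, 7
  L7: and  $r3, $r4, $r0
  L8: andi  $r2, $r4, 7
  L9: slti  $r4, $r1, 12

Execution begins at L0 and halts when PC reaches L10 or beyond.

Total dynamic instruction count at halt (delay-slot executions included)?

PC=0  xori  $r2, $r0, 1      | $r0=0 $r1=1 $r2=1 $r3=9 $r4=4
PC=1  beq  $r3, $r1, L10     | $r0=0 $r1=1 $r2=1 $r3=9 $r4=4  [not taken]
PC=2  ori   $r1, $r2, 10     | $r0=0 $r1=11 $r2=1 $r3=9 $r4=4
PC=3  xori  $r3, $r3, 11     | $r0=0 $r1=11 $r2=1 $r3=2 $r4=4
PC=4  or   $r4, $r1, $r1     | $r0=0 $r1=11 $r2=1 $r3=2 $r4=11
PC=5  bne  $r2, $r3, L8      | $r0=0 $r1=11 $r2=1 $r3=2 $r4=11  [TAKEN]
PC=6  andi  $r1, $r4, 7      | $r0=0 $r1=3 $r2=1 $r3=2 $r4=11
PC=8  andi  $r2, $r4, 7      | $r0=0 $r1=3 $r2=3 $r3=2 $r4=11
PC=9  slti  $r4, $r1, 12     | $r0=0 $r1=3 $r2=3 $r3=2 $r4=1

9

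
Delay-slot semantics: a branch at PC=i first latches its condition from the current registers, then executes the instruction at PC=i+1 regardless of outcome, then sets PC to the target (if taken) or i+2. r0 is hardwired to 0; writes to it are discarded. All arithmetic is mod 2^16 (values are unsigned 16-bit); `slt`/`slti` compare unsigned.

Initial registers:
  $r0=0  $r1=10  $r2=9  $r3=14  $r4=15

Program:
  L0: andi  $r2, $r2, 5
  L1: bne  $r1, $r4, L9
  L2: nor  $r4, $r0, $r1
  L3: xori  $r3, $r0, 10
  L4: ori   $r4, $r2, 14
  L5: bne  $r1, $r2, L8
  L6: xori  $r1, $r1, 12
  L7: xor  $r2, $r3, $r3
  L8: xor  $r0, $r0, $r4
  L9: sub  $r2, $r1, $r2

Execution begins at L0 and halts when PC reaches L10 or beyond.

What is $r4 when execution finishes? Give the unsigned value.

PC=0  andi  $r2, $r2, 5      | $r0=0 $r1=10 $r2=1 $r3=14 $r4=15
PC=1  bne  $r1, $r4, L9      | $r0=0 $r1=10 $r2=1 $r3=14 $r4=15  [TAKEN]
PC=2  nor  $r4, $r0, $r1     | $r0=0 $r1=10 $r2=1 $r3=14 $r4=65525
PC=9  sub  $r2, $r1, $r2     | $r0=0 $r1=10 $r2=9 $r3=14 $r4=65525

65525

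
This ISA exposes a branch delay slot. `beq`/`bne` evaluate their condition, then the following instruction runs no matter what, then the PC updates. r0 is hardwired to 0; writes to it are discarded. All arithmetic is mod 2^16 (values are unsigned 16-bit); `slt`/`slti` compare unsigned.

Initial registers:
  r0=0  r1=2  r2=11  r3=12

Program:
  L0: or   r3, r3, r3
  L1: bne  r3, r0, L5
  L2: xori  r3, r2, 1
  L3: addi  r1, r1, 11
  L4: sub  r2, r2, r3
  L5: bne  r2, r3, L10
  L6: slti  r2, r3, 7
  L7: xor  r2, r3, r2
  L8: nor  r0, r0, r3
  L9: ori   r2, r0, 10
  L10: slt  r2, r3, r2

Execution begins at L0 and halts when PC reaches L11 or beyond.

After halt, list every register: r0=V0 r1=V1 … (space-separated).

#0 or   r3, r3, r3 ; 0/2/11/12
#1 bne  r3, r0, L5 ; 0/2/11/12 ; →target
#2 xori  r3, r2, 1 ; 0/2/11/10
#5 bne  r2, r3, L10 ; 0/2/11/10 ; →target
#6 slti  r2, r3, 7 ; 0/2/0/10
#10 slt  r2, r3, r2 ; 0/2/0/10

r0=0 r1=2 r2=0 r3=10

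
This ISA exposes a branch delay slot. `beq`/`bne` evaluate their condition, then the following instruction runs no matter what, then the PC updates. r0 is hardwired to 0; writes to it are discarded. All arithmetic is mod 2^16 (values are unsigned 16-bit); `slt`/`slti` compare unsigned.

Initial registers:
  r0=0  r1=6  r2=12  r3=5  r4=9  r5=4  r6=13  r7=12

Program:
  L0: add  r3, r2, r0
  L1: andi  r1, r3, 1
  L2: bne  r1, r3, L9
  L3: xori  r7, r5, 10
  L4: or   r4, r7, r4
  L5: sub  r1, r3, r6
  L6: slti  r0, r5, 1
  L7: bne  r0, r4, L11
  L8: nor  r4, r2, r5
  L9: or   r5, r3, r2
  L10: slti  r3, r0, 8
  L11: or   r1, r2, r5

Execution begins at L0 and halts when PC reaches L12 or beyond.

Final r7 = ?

PC=0  add  r3, r2, r0        | r0=0 r1=6 r2=12 r3=12 r4=9 r5=4 r6=13 r7=12
PC=1  andi  r1, r3, 1        | r0=0 r1=0 r2=12 r3=12 r4=9 r5=4 r6=13 r7=12
PC=2  bne  r1, r3, L9        | r0=0 r1=0 r2=12 r3=12 r4=9 r5=4 r6=13 r7=12  [TAKEN]
PC=3  xori  r7, r5, 10       | r0=0 r1=0 r2=12 r3=12 r4=9 r5=4 r6=13 r7=14
PC=9  or   r5, r3, r2        | r0=0 r1=0 r2=12 r3=12 r4=9 r5=12 r6=13 r7=14
PC=10 slti  r3, r0, 8        | r0=0 r1=0 r2=12 r3=1 r4=9 r5=12 r6=13 r7=14
PC=11 or   r1, r2, r5        | r0=0 r1=12 r2=12 r3=1 r4=9 r5=12 r6=13 r7=14

14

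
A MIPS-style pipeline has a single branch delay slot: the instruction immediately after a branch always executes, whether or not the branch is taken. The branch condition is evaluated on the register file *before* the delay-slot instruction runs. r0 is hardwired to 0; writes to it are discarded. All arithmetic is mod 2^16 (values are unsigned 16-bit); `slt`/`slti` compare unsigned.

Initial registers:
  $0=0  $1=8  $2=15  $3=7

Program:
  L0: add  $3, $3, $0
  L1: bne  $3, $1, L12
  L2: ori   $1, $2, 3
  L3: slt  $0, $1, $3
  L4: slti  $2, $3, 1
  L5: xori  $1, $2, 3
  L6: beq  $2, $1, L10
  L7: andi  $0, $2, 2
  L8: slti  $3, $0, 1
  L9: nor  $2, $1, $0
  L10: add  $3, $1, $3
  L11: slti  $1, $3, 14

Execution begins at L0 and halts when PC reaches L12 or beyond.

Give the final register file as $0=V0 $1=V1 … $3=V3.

$0=0 $1=15 $2=15 $3=7

  step pc=0: add  $3, $3, $0  regs=(0,8,15,7)
  step pc=1: bne  $3, $1, L12  cond=T  regs=(0,8,15,7)
  step pc=2: ori   $1, $2, 3  regs=(0,15,15,7)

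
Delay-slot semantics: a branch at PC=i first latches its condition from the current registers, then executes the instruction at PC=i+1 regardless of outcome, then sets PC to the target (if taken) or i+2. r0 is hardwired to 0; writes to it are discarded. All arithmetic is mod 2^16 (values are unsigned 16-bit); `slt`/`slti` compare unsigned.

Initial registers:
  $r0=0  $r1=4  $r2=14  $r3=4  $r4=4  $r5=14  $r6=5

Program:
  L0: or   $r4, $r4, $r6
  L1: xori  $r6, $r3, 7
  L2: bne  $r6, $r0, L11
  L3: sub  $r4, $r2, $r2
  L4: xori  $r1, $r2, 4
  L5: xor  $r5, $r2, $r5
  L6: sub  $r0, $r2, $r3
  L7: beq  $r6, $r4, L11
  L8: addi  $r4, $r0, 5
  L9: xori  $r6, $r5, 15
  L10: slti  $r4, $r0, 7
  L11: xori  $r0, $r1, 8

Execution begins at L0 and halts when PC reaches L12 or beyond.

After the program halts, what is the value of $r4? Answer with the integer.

0

[0] or   $r4, $r4, $r6  →  {$r0:0, $r1:4, $r2:14, $r3:4, $r4:5, $r5:14, $r6:5}
[1] xori  $r6, $r3, 7  →  {$r0:0, $r1:4, $r2:14, $r3:4, $r4:5, $r5:14, $r6:3}
[2] bne  $r6, $r0, L11  →  {$r0:0, $r1:4, $r2:14, $r3:4, $r4:5, $r5:14, $r6:3}  ⟨branch taken⟩
[3] sub  $r4, $r2, $r2  →  {$r0:0, $r1:4, $r2:14, $r3:4, $r4:0, $r5:14, $r6:3}
[11] xori  $r0, $r1, 8  →  {$r0:0, $r1:4, $r2:14, $r3:4, $r4:0, $r5:14, $r6:3}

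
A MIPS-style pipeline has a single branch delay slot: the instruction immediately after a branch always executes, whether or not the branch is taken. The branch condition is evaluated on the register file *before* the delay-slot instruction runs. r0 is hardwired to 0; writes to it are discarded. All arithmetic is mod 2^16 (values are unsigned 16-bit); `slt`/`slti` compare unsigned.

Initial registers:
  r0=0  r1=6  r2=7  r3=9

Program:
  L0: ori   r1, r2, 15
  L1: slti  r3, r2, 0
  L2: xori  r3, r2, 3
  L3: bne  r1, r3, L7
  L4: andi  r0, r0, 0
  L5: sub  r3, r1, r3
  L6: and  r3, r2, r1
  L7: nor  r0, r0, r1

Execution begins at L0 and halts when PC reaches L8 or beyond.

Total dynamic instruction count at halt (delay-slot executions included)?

6

[0] ori   r1, r2, 15  →  {r0:0, r1:15, r2:7, r3:9}
[1] slti  r3, r2, 0  →  {r0:0, r1:15, r2:7, r3:0}
[2] xori  r3, r2, 3  →  {r0:0, r1:15, r2:7, r3:4}
[3] bne  r1, r3, L7  →  {r0:0, r1:15, r2:7, r3:4}  ⟨branch taken⟩
[4] andi  r0, r0, 0  →  {r0:0, r1:15, r2:7, r3:4}
[7] nor  r0, r0, r1  →  {r0:0, r1:15, r2:7, r3:4}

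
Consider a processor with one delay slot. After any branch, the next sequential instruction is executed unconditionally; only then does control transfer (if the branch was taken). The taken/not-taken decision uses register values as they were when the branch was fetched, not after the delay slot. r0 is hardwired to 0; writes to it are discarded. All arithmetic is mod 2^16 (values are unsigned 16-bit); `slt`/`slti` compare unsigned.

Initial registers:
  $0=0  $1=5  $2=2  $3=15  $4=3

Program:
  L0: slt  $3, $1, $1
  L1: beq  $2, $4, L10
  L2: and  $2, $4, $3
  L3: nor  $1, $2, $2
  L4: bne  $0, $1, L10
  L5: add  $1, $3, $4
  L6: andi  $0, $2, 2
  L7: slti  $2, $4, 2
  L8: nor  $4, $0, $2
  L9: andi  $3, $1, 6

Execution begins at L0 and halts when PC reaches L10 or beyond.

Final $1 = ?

  step pc=0: slt  $3, $1, $1  regs=(0,5,2,0,3)
  step pc=1: beq  $2, $4, L10  cond=F  regs=(0,5,2,0,3)
  step pc=2: and  $2, $4, $3  regs=(0,5,0,0,3)
  step pc=3: nor  $1, $2, $2  regs=(0,65535,0,0,3)
  step pc=4: bne  $0, $1, L10  cond=T  regs=(0,65535,0,0,3)
  step pc=5: add  $1, $3, $4  regs=(0,3,0,0,3)

3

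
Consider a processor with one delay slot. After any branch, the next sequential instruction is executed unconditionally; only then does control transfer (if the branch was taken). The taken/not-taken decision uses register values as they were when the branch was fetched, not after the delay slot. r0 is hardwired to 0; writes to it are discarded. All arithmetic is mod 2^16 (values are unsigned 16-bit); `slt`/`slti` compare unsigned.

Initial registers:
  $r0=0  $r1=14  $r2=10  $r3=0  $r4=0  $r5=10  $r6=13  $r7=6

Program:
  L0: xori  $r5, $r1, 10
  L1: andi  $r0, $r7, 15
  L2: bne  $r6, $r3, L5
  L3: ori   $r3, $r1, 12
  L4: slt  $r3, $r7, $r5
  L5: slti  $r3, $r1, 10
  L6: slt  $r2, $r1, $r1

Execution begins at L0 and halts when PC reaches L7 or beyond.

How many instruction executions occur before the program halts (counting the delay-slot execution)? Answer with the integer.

PC=0  xori  $r5, $r1, 10     | $r0=0 $r1=14 $r2=10 $r3=0 $r4=0 $r5=4 $r6=13 $r7=6
PC=1  andi  $r0, $r7, 15     | $r0=0 $r1=14 $r2=10 $r3=0 $r4=0 $r5=4 $r6=13 $r7=6
PC=2  bne  $r6, $r3, L5      | $r0=0 $r1=14 $r2=10 $r3=0 $r4=0 $r5=4 $r6=13 $r7=6  [TAKEN]
PC=3  ori   $r3, $r1, 12     | $r0=0 $r1=14 $r2=10 $r3=14 $r4=0 $r5=4 $r6=13 $r7=6
PC=5  slti  $r3, $r1, 10     | $r0=0 $r1=14 $r2=10 $r3=0 $r4=0 $r5=4 $r6=13 $r7=6
PC=6  slt  $r2, $r1, $r1     | $r0=0 $r1=14 $r2=0 $r3=0 $r4=0 $r5=4 $r6=13 $r7=6

6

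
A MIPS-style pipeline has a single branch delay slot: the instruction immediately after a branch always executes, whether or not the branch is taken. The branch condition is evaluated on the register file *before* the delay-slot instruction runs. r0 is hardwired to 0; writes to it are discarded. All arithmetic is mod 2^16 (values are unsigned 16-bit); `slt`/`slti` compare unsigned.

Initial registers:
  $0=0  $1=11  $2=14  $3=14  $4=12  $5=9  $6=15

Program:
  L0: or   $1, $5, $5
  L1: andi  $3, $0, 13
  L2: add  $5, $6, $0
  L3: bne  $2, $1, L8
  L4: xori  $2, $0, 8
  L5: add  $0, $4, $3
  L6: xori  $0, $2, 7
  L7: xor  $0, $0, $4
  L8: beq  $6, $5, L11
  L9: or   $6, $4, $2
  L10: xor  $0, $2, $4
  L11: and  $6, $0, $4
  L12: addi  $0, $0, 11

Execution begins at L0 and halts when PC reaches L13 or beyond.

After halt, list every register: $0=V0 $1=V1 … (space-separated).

$0=0 $1=9 $2=8 $3=0 $4=12 $5=15 $6=0

PC=0  or   $1, $5, $5        | $0=0 $1=9 $2=14 $3=14 $4=12 $5=9 $6=15
PC=1  andi  $3, $0, 13       | $0=0 $1=9 $2=14 $3=0 $4=12 $5=9 $6=15
PC=2  add  $5, $6, $0        | $0=0 $1=9 $2=14 $3=0 $4=12 $5=15 $6=15
PC=3  bne  $2, $1, L8        | $0=0 $1=9 $2=14 $3=0 $4=12 $5=15 $6=15  [TAKEN]
PC=4  xori  $2, $0, 8        | $0=0 $1=9 $2=8 $3=0 $4=12 $5=15 $6=15
PC=8  beq  $6, $5, L11       | $0=0 $1=9 $2=8 $3=0 $4=12 $5=15 $6=15  [TAKEN]
PC=9  or   $6, $4, $2        | $0=0 $1=9 $2=8 $3=0 $4=12 $5=15 $6=12
PC=11 and  $6, $0, $4        | $0=0 $1=9 $2=8 $3=0 $4=12 $5=15 $6=0
PC=12 addi  $0, $0, 11       | $0=0 $1=9 $2=8 $3=0 $4=12 $5=15 $6=0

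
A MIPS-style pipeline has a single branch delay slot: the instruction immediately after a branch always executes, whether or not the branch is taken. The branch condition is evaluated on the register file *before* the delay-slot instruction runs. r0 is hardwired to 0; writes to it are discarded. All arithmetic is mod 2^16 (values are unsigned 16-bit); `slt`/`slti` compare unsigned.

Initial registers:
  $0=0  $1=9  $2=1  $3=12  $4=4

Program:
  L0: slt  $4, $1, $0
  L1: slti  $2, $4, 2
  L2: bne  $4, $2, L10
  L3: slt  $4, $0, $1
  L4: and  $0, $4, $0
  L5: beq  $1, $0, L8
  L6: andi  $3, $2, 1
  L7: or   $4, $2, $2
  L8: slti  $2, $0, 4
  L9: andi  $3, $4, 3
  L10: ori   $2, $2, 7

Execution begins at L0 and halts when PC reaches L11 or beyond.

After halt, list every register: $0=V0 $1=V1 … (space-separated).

#0 slt  $4, $1, $0 ; 0/9/1/12/0
#1 slti  $2, $4, 2 ; 0/9/1/12/0
#2 bne  $4, $2, L10 ; 0/9/1/12/0 ; →target
#3 slt  $4, $0, $1 ; 0/9/1/12/1
#10 ori   $2, $2, 7 ; 0/9/7/12/1

$0=0 $1=9 $2=7 $3=12 $4=1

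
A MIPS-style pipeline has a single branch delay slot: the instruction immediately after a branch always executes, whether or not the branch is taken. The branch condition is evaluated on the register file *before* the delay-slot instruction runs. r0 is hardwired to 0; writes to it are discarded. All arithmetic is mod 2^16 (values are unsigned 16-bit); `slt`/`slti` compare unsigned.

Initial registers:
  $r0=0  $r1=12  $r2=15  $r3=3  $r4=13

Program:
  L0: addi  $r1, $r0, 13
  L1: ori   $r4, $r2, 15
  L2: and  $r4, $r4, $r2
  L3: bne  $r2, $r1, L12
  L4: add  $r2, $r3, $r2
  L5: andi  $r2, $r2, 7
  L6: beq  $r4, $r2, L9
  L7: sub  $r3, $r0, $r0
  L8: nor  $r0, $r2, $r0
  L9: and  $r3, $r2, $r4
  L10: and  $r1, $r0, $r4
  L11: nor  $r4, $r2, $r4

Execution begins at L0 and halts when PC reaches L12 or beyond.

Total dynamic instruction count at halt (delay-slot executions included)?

5

PC=0  addi  $r1, $r0, 13     | $r0=0 $r1=13 $r2=15 $r3=3 $r4=13
PC=1  ori   $r4, $r2, 15     | $r0=0 $r1=13 $r2=15 $r3=3 $r4=15
PC=2  and  $r4, $r4, $r2     | $r0=0 $r1=13 $r2=15 $r3=3 $r4=15
PC=3  bne  $r2, $r1, L12     | $r0=0 $r1=13 $r2=15 $r3=3 $r4=15  [TAKEN]
PC=4  add  $r2, $r3, $r2     | $r0=0 $r1=13 $r2=18 $r3=3 $r4=15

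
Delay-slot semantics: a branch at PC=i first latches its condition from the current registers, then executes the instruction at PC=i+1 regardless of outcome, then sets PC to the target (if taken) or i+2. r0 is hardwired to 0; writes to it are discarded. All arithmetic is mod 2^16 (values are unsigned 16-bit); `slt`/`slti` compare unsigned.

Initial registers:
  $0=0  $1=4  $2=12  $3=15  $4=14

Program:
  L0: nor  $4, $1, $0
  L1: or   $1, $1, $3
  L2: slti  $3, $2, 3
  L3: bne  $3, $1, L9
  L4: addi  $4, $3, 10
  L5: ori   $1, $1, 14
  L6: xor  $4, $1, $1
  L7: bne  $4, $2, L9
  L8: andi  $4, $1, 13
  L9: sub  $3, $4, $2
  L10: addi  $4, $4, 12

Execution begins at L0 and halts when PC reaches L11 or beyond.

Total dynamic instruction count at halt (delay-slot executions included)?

7

#0 nor  $4, $1, $0 ; 0/4/12/15/65531
#1 or   $1, $1, $3 ; 0/15/12/15/65531
#2 slti  $3, $2, 3 ; 0/15/12/0/65531
#3 bne  $3, $1, L9 ; 0/15/12/0/65531 ; →target
#4 addi  $4, $3, 10 ; 0/15/12/0/10
#9 sub  $3, $4, $2 ; 0/15/12/65534/10
#10 addi  $4, $4, 12 ; 0/15/12/65534/22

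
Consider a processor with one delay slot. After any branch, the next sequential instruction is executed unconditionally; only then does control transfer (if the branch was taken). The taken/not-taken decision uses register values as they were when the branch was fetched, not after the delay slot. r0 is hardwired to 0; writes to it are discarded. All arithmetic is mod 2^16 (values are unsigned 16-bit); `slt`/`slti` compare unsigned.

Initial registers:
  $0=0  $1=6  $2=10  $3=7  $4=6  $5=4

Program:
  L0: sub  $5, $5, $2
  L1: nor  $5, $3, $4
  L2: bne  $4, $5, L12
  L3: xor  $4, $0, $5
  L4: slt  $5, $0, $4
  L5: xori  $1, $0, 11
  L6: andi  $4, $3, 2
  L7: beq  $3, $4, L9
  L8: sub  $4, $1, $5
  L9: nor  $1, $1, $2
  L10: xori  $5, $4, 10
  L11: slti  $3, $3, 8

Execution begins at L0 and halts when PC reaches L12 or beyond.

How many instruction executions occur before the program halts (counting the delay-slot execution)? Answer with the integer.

4

PC=0  sub  $5, $5, $2        | $0=0 $1=6 $2=10 $3=7 $4=6 $5=65530
PC=1  nor  $5, $3, $4        | $0=0 $1=6 $2=10 $3=7 $4=6 $5=65528
PC=2  bne  $4, $5, L12       | $0=0 $1=6 $2=10 $3=7 $4=6 $5=65528  [TAKEN]
PC=3  xor  $4, $0, $5        | $0=0 $1=6 $2=10 $3=7 $4=65528 $5=65528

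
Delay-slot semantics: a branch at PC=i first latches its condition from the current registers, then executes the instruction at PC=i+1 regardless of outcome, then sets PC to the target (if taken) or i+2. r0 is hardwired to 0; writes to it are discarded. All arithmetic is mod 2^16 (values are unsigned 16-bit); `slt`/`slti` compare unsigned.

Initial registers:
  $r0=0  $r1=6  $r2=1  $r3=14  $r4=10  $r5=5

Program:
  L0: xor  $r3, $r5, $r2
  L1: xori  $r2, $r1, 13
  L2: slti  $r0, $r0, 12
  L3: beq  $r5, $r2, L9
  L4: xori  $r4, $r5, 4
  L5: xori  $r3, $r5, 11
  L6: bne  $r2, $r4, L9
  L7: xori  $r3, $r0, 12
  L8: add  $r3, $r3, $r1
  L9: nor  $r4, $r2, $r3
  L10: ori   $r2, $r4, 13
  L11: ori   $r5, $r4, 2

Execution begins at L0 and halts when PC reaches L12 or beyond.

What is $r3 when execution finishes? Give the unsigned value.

#0 xor  $r3, $r5, $r2 ; 0/6/1/4/10/5
#1 xori  $r2, $r1, 13 ; 0/6/11/4/10/5
#2 slti  $r0, $r0, 12 ; 0/6/11/4/10/5
#3 beq  $r5, $r2, L9 ; 0/6/11/4/10/5 ; →fallthru
#4 xori  $r4, $r5, 4 ; 0/6/11/4/1/5
#5 xori  $r3, $r5, 11 ; 0/6/11/14/1/5
#6 bne  $r2, $r4, L9 ; 0/6/11/14/1/5 ; →target
#7 xori  $r3, $r0, 12 ; 0/6/11/12/1/5
#9 nor  $r4, $r2, $r3 ; 0/6/11/12/65520/5
#10 ori   $r2, $r4, 13 ; 0/6/65533/12/65520/5
#11 ori   $r5, $r4, 2 ; 0/6/65533/12/65520/65522

12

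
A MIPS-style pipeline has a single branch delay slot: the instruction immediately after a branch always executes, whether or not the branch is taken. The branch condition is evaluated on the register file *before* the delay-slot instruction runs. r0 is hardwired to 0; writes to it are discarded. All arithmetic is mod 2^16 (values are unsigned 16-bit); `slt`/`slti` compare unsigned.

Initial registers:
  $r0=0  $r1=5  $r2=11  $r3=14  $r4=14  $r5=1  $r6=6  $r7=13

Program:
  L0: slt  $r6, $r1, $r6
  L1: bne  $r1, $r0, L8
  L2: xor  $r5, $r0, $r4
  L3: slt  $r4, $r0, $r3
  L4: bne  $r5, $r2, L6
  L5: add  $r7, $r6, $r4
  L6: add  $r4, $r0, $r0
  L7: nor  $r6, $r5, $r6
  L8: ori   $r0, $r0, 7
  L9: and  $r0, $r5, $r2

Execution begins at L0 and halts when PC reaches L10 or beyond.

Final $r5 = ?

  step pc=0: slt  $r6, $r1, $r6  regs=(0,5,11,14,14,1,1,13)
  step pc=1: bne  $r1, $r0, L8  cond=T  regs=(0,5,11,14,14,1,1,13)
  step pc=2: xor  $r5, $r0, $r4  regs=(0,5,11,14,14,14,1,13)
  step pc=8: ori   $r0, $r0, 7  regs=(0,5,11,14,14,14,1,13)
  step pc=9: and  $r0, $r5, $r2  regs=(0,5,11,14,14,14,1,13)

14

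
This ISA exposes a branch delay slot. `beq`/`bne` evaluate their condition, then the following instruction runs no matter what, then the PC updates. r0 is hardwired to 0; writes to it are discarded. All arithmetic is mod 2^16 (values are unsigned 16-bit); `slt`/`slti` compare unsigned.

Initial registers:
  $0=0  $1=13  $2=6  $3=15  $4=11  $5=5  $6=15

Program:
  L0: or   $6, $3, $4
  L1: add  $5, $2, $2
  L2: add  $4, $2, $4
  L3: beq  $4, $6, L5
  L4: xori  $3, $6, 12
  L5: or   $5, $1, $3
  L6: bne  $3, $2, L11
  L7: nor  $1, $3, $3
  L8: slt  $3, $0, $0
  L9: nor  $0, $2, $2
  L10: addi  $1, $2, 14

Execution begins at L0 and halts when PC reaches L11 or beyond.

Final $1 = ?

65532

PC=0  or   $6, $3, $4        | $0=0 $1=13 $2=6 $3=15 $4=11 $5=5 $6=15
PC=1  add  $5, $2, $2        | $0=0 $1=13 $2=6 $3=15 $4=11 $5=12 $6=15
PC=2  add  $4, $2, $4        | $0=0 $1=13 $2=6 $3=15 $4=17 $5=12 $6=15
PC=3  beq  $4, $6, L5        | $0=0 $1=13 $2=6 $3=15 $4=17 $5=12 $6=15  [not taken]
PC=4  xori  $3, $6, 12       | $0=0 $1=13 $2=6 $3=3 $4=17 $5=12 $6=15
PC=5  or   $5, $1, $3        | $0=0 $1=13 $2=6 $3=3 $4=17 $5=15 $6=15
PC=6  bne  $3, $2, L11       | $0=0 $1=13 $2=6 $3=3 $4=17 $5=15 $6=15  [TAKEN]
PC=7  nor  $1, $3, $3        | $0=0 $1=65532 $2=6 $3=3 $4=17 $5=15 $6=15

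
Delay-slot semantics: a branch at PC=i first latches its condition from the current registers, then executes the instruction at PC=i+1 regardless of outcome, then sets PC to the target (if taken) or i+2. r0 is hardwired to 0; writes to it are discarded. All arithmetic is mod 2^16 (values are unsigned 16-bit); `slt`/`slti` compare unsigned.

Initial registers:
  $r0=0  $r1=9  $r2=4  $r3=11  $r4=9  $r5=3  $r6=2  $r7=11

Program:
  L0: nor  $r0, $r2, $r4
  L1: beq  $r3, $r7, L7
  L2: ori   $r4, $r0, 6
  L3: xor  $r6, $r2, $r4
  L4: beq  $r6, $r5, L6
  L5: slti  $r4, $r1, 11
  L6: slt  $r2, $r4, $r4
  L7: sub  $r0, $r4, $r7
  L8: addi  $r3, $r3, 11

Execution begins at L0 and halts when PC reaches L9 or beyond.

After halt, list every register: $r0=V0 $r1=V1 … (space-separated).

$r0=0 $r1=9 $r2=4 $r3=22 $r4=6 $r5=3 $r6=2 $r7=11

#0 nor  $r0, $r2, $r4 ; 0/9/4/11/9/3/2/11
#1 beq  $r3, $r7, L7 ; 0/9/4/11/9/3/2/11 ; →target
#2 ori   $r4, $r0, 6 ; 0/9/4/11/6/3/2/11
#7 sub  $r0, $r4, $r7 ; 0/9/4/11/6/3/2/11
#8 addi  $r3, $r3, 11 ; 0/9/4/22/6/3/2/11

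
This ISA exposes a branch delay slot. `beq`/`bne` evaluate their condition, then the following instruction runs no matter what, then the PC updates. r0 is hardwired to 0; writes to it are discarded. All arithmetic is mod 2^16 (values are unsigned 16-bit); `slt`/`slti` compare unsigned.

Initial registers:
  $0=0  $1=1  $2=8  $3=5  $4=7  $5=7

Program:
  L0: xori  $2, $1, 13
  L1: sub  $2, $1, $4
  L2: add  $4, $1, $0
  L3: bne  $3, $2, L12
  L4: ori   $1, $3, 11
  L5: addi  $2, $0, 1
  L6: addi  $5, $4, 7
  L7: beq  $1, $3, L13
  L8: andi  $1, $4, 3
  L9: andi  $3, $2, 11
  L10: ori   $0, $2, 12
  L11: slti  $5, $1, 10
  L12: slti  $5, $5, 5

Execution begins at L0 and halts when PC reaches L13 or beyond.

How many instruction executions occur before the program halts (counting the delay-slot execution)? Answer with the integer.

  step pc=0: xori  $2, $1, 13  regs=(0,1,12,5,7,7)
  step pc=1: sub  $2, $1, $4  regs=(0,1,65530,5,7,7)
  step pc=2: add  $4, $1, $0  regs=(0,1,65530,5,1,7)
  step pc=3: bne  $3, $2, L12  cond=T  regs=(0,1,65530,5,1,7)
  step pc=4: ori   $1, $3, 11  regs=(0,15,65530,5,1,7)
  step pc=12: slti  $5, $5, 5  regs=(0,15,65530,5,1,0)

6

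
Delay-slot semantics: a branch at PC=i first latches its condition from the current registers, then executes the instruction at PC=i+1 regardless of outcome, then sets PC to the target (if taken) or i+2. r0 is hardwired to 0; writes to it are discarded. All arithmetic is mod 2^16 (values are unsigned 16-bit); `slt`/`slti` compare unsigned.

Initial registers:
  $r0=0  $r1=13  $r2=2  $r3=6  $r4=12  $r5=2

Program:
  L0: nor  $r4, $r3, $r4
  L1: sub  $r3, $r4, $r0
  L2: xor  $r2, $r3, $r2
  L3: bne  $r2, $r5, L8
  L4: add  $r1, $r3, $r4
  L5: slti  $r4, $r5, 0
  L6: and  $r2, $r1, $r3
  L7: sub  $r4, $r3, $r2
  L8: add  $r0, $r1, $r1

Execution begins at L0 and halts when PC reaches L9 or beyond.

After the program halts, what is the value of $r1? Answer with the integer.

  step pc=0: nor  $r4, $r3, $r4  regs=(0,13,2,6,65521,2)
  step pc=1: sub  $r3, $r4, $r0  regs=(0,13,2,65521,65521,2)
  step pc=2: xor  $r2, $r3, $r2  regs=(0,13,65523,65521,65521,2)
  step pc=3: bne  $r2, $r5, L8  cond=T  regs=(0,13,65523,65521,65521,2)
  step pc=4: add  $r1, $r3, $r4  regs=(0,65506,65523,65521,65521,2)
  step pc=8: add  $r0, $r1, $r1  regs=(0,65506,65523,65521,65521,2)

65506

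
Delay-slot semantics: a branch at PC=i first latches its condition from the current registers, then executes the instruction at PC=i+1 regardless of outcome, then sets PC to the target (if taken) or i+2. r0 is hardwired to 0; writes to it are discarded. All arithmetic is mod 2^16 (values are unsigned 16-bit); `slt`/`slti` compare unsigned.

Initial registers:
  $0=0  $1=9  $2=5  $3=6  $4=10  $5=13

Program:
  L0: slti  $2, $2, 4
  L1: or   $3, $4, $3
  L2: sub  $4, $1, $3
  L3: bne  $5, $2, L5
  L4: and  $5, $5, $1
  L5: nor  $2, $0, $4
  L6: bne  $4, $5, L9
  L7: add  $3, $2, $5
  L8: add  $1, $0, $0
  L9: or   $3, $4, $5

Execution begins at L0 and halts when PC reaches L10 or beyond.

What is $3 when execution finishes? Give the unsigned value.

PC=0  slti  $2, $2, 4        | $0=0 $1=9 $2=0 $3=6 $4=10 $5=13
PC=1  or   $3, $4, $3        | $0=0 $1=9 $2=0 $3=14 $4=10 $5=13
PC=2  sub  $4, $1, $3        | $0=0 $1=9 $2=0 $3=14 $4=65531 $5=13
PC=3  bne  $5, $2, L5        | $0=0 $1=9 $2=0 $3=14 $4=65531 $5=13  [TAKEN]
PC=4  and  $5, $5, $1        | $0=0 $1=9 $2=0 $3=14 $4=65531 $5=9
PC=5  nor  $2, $0, $4        | $0=0 $1=9 $2=4 $3=14 $4=65531 $5=9
PC=6  bne  $4, $5, L9        | $0=0 $1=9 $2=4 $3=14 $4=65531 $5=9  [TAKEN]
PC=7  add  $3, $2, $5        | $0=0 $1=9 $2=4 $3=13 $4=65531 $5=9
PC=9  or   $3, $4, $5        | $0=0 $1=9 $2=4 $3=65531 $4=65531 $5=9

65531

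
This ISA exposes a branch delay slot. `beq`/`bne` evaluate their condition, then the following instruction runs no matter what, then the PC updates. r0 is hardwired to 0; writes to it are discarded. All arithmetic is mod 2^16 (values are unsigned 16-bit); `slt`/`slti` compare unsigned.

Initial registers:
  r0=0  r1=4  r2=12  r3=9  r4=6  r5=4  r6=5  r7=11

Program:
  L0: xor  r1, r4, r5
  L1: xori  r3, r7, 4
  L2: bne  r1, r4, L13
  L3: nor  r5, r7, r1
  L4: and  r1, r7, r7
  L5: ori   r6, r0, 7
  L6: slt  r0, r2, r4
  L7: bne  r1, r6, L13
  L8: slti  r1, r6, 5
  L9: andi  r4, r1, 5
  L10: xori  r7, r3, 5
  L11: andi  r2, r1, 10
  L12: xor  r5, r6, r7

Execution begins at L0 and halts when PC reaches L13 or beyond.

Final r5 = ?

65524

[0] xor  r1, r4, r5  →  {r0:0, r1:2, r2:12, r3:9, r4:6, r5:4, r6:5, r7:11}
[1] xori  r3, r7, 4  →  {r0:0, r1:2, r2:12, r3:15, r4:6, r5:4, r6:5, r7:11}
[2] bne  r1, r4, L13  →  {r0:0, r1:2, r2:12, r3:15, r4:6, r5:4, r6:5, r7:11}  ⟨branch taken⟩
[3] nor  r5, r7, r1  →  {r0:0, r1:2, r2:12, r3:15, r4:6, r5:65524, r6:5, r7:11}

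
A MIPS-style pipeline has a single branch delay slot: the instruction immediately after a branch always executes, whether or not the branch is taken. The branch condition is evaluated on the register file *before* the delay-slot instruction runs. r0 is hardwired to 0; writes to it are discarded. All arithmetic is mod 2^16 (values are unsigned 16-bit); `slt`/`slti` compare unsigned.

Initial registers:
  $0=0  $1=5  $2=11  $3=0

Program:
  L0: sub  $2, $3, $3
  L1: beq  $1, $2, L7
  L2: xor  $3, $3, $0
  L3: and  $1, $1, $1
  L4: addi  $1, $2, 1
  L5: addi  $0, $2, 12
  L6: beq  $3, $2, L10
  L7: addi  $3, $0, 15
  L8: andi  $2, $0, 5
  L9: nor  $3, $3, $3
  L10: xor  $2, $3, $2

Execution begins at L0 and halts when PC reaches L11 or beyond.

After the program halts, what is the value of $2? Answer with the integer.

15

#0 sub  $2, $3, $3 ; 0/5/0/0
#1 beq  $1, $2, L7 ; 0/5/0/0 ; →fallthru
#2 xor  $3, $3, $0 ; 0/5/0/0
#3 and  $1, $1, $1 ; 0/5/0/0
#4 addi  $1, $2, 1 ; 0/1/0/0
#5 addi  $0, $2, 12 ; 0/1/0/0
#6 beq  $3, $2, L10 ; 0/1/0/0 ; →target
#7 addi  $3, $0, 15 ; 0/1/0/15
#10 xor  $2, $3, $2 ; 0/1/15/15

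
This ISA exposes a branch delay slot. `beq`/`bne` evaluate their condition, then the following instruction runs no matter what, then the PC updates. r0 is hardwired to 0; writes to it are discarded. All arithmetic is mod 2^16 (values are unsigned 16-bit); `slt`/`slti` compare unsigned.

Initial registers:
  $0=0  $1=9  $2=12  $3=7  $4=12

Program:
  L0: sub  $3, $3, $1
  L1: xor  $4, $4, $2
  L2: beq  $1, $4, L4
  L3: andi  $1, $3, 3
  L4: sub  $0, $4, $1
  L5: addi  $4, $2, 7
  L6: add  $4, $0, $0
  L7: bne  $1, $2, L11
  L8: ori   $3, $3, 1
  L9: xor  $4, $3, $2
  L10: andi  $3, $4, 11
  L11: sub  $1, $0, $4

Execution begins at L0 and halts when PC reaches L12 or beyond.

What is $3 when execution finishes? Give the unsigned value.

65535

#0 sub  $3, $3, $1 ; 0/9/12/65534/12
#1 xor  $4, $4, $2 ; 0/9/12/65534/0
#2 beq  $1, $4, L4 ; 0/9/12/65534/0 ; →fallthru
#3 andi  $1, $3, 3 ; 0/2/12/65534/0
#4 sub  $0, $4, $1 ; 0/2/12/65534/0
#5 addi  $4, $2, 7 ; 0/2/12/65534/19
#6 add  $4, $0, $0 ; 0/2/12/65534/0
#7 bne  $1, $2, L11 ; 0/2/12/65534/0 ; →target
#8 ori   $3, $3, 1 ; 0/2/12/65535/0
#11 sub  $1, $0, $4 ; 0/0/12/65535/0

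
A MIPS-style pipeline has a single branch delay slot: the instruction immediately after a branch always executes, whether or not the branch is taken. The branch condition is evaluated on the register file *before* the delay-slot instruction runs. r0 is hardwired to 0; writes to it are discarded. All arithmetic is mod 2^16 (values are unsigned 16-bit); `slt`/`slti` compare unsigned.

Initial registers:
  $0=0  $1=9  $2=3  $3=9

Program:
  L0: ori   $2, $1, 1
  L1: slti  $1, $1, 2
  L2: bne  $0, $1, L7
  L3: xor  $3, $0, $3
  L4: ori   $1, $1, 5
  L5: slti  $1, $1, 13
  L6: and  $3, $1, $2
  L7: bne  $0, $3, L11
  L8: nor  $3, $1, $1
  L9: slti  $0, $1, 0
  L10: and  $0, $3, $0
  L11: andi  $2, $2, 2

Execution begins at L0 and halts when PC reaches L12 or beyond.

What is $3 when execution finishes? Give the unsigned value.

65534

  step pc=0: ori   $2, $1, 1  regs=(0,9,9,9)
  step pc=1: slti  $1, $1, 2  regs=(0,0,9,9)
  step pc=2: bne  $0, $1, L7  cond=F  regs=(0,0,9,9)
  step pc=3: xor  $3, $0, $3  regs=(0,0,9,9)
  step pc=4: ori   $1, $1, 5  regs=(0,5,9,9)
  step pc=5: slti  $1, $1, 13  regs=(0,1,9,9)
  step pc=6: and  $3, $1, $2  regs=(0,1,9,1)
  step pc=7: bne  $0, $3, L11  cond=T  regs=(0,1,9,1)
  step pc=8: nor  $3, $1, $1  regs=(0,1,9,65534)
  step pc=11: andi  $2, $2, 2  regs=(0,1,0,65534)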